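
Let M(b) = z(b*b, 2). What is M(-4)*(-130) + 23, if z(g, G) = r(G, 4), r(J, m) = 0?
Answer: 23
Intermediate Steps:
z(g, G) = 0
M(b) = 0
M(-4)*(-130) + 23 = 0*(-130) + 23 = 0 + 23 = 23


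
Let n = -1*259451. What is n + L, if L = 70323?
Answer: -189128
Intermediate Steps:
n = -259451
n + L = -259451 + 70323 = -189128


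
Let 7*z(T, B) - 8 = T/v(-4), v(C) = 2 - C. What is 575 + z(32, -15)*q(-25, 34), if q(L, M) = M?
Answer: 13435/21 ≈ 639.76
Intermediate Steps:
z(T, B) = 8/7 + T/42 (z(T, B) = 8/7 + (T/(2 - 1*(-4)))/7 = 8/7 + (T/(2 + 4))/7 = 8/7 + (T/6)/7 = 8/7 + T/42)
575 + z(32, -15)*q(-25, 34) = 575 + (8/7 + (1/42)*32)*34 = 575 + (8/7 + 16/21)*34 = 575 + (40/21)*34 = 575 + 1360/21 = 13435/21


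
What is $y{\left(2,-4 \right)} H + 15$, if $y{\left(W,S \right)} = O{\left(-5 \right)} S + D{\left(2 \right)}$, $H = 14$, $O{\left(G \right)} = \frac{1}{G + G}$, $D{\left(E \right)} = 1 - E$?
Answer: $\frac{33}{5} \approx 6.6$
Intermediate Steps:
$O{\left(G \right)} = \frac{1}{2 G}$
$y{\left(W,S \right)} = -1 - \frac{S}{10}$ ($y{\left(W,S \right)} = \frac{1}{2 \left(-5\right)} S + \left(1 - 2\right) = \frac{1}{2} \left(- \frac{1}{5}\right) S + \left(1 - 2\right) = - \frac{S}{10} - 1 = -1 - \frac{S}{10}$)
$y{\left(2,-4 \right)} H + 15 = \left(-1 - - \frac{2}{5}\right) 14 + 15 = \left(-1 + \frac{2}{5}\right) 14 + 15 = \left(- \frac{3}{5}\right) 14 + 15 = - \frac{42}{5} + 15 = \frac{33}{5}$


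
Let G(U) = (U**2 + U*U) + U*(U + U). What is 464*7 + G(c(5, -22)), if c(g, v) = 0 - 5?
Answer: 3348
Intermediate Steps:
c(g, v) = -5
G(U) = 4*U**2 (G(U) = (U**2 + U**2) + U*(2*U) = 2*U**2 + 2*U**2 = 4*U**2)
464*7 + G(c(5, -22)) = 464*7 + 4*(-5)**2 = 3248 + 4*25 = 3248 + 100 = 3348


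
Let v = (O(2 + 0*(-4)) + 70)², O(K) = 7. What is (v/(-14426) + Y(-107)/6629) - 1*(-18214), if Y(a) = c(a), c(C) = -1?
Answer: 1741764664389/95629954 ≈ 18214.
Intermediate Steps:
Y(a) = -1
v = 5929 (v = (7 + 70)² = 77² = 5929)
(v/(-14426) + Y(-107)/6629) - 1*(-18214) = (5929/(-14426) - 1/6629) - 1*(-18214) = (5929*(-1/14426) - 1*1/6629) + 18214 = (-5929/14426 - 1/6629) + 18214 = -39317767/95629954 + 18214 = 1741764664389/95629954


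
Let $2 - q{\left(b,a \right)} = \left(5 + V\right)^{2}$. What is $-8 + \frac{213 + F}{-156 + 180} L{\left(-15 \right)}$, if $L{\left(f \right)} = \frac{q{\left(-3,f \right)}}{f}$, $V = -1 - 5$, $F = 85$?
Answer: $- \frac{1589}{180} \approx -8.8278$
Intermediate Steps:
$V = -6$ ($V = -1 - 5 = -6$)
$q{\left(b,a \right)} = 1$ ($q{\left(b,a \right)} = 2 - \left(5 - 6\right)^{2} = 2 - \left(-1\right)^{2} = 2 - 1 = 1$)
$L{\left(f \right)} = \frac{1}{f}$ ($L{\left(f \right)} = 1 \frac{1}{f} = \frac{1}{f}$)
$-8 + \frac{213 + F}{-156 + 180} L{\left(-15 \right)} = -8 + \frac{\left(213 + 85\right) \frac{1}{-156 + 180}}{-15} = -8 + \frac{298}{24} \left(- \frac{1}{15}\right) = -8 + 298 \cdot \frac{1}{24} \left(- \frac{1}{15}\right) = -8 + \frac{149}{12} \left(- \frac{1}{15}\right) = -8 - \frac{149}{180} = - \frac{1589}{180}$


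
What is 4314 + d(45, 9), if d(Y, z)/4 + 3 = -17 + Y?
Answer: 4414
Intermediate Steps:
d(Y, z) = -80 + 4*Y (d(Y, z) = -12 + 4*(-17 + Y) = -12 + (-68 + 4*Y) = -80 + 4*Y)
4314 + d(45, 9) = 4314 + (-80 + 4*45) = 4314 + (-80 + 180) = 4314 + 100 = 4414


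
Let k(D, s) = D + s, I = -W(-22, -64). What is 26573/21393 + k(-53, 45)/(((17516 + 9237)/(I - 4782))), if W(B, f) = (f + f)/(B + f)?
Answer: 65771630527/24610057947 ≈ 2.6726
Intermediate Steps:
W(B, f) = 2*f/(B + f) (W(B, f) = (2*f)/(B + f) = 2*f/(B + f))
I = -64/43 (I = -2*(-64)/(-22 - 64) = -2*(-64)/(-86) = -2*(-64)*(-1)/86 = -1*64/43 = -64/43 ≈ -1.4884)
26573/21393 + k(-53, 45)/(((17516 + 9237)/(I - 4782))) = 26573/21393 + (-53 + 45)/(((17516 + 9237)/(-64/43 - 4782))) = 26573*(1/21393) - 8/(26753/(-205690/43)) = 26573/21393 - 8/(26753*(-43/205690)) = 26573/21393 - 8/(-1150379/205690) = 26573/21393 - 8*(-205690/1150379) = 26573/21393 + 1645520/1150379 = 65771630527/24610057947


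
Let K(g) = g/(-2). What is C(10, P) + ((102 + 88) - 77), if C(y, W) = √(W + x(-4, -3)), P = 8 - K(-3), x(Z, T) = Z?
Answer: 113 + √10/2 ≈ 114.58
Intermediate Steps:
K(g) = -g/2 (K(g) = g*(-½) = -g/2)
P = 13/2 (P = 8 - (-1)*(-3)/2 = 8 - 1*3/2 = 8 - 3/2 = 13/2 ≈ 6.5000)
C(y, W) = √(-4 + W) (C(y, W) = √(W - 4) = √(-4 + W))
C(10, P) + ((102 + 88) - 77) = √(-4 + 13/2) + ((102 + 88) - 77) = √(5/2) + (190 - 77) = √10/2 + 113 = 113 + √10/2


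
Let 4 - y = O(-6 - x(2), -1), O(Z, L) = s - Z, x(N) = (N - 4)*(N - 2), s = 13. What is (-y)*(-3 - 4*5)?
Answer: -345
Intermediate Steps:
x(N) = (-4 + N)*(-2 + N)
O(Z, L) = 13 - Z
y = -15 (y = 4 - (13 - (-6 - (8 + 2² - 6*2))) = 4 - (13 - (-6 - (8 + 4 - 12))) = 4 - (13 - (-6 - 1*0)) = 4 - (13 - (-6 + 0)) = 4 - (13 - 1*(-6)) = 4 - (13 + 6) = 4 - 1*19 = 4 - 19 = -15)
(-y)*(-3 - 4*5) = (-1*(-15))*(-3 - 4*5) = 15*(-3 - 20) = 15*(-23) = -345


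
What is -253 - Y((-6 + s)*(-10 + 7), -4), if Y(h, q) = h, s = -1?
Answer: -274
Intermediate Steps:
-253 - Y((-6 + s)*(-10 + 7), -4) = -253 - (-6 - 1)*(-10 + 7) = -253 - (-7)*(-3) = -253 - 1*21 = -253 - 21 = -274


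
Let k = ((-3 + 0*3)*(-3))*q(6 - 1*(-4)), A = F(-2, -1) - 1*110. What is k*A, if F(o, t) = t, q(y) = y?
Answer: -9990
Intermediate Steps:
A = -111 (A = -1 - 1*110 = -1 - 110 = -111)
k = 90 (k = ((-3 + 0*3)*(-3))*(6 - 1*(-4)) = ((-3 + 0)*(-3))*(6 + 4) = -3*(-3)*10 = 9*10 = 90)
k*A = 90*(-111) = -9990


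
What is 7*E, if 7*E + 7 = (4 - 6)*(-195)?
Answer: 383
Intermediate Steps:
E = 383/7 (E = -1 + ((4 - 6)*(-195))/7 = -1 + (-2*(-195))/7 = -1 + (⅐)*390 = -1 + 390/7 = 383/7 ≈ 54.714)
7*E = 7*(383/7) = 383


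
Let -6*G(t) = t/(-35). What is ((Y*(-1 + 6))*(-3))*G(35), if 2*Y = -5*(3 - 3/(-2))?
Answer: 225/8 ≈ 28.125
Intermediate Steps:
G(t) = t/210 (G(t) = -t/(6*(-35)) = -t*(-1)/(6*35) = -(-1)*t/210 = t/210)
Y = -45/4 (Y = (-5*(3 - 3/(-2)))/2 = (-5*(3 - 3*(-½)))/2 = (-5*(3 + 3/2))/2 = (-5*9/2)/2 = (½)*(-45/2) = -45/4 ≈ -11.250)
((Y*(-1 + 6))*(-3))*G(35) = (-45*(-1 + 6)/4*(-3))*((1/210)*35) = (-45/4*5*(-3))*(⅙) = -225/4*(-3)*(⅙) = (675/4)*(⅙) = 225/8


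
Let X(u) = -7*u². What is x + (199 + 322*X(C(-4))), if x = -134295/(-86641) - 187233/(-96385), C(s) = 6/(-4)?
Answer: -81321118033969/16701785570 ≈ -4869.0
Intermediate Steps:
C(s) = -3/2 (C(s) = 6*(-¼) = -3/2)
x = 29166077928/8350892785 (x = -134295*(-1/86641) - 187233*(-1/96385) = 134295/86641 + 187233/96385 = 29166077928/8350892785 ≈ 3.4926)
x + (199 + 322*X(C(-4))) = 29166077928/8350892785 + (199 + 322*(-7*(-3/2)²)) = 29166077928/8350892785 + (199 + 322*(-7*9/4)) = 29166077928/8350892785 + (199 + 322*(-63/4)) = 29166077928/8350892785 + (199 - 10143/2) = 29166077928/8350892785 - 9745/2 = -81321118033969/16701785570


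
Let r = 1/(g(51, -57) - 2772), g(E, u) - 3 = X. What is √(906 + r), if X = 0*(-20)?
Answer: 149*√312897/2769 ≈ 30.100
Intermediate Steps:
X = 0
g(E, u) = 3 (g(E, u) = 3 + 0 = 3)
r = -1/2769 (r = 1/(3 - 2772) = 1/(-2769) = -1/2769 ≈ -0.00036114)
√(906 + r) = √(906 - 1/2769) = √(2508713/2769) = 149*√312897/2769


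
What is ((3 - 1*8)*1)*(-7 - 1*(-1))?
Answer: 30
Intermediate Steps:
((3 - 1*8)*1)*(-7 - 1*(-1)) = ((3 - 8)*1)*(-7 + 1) = -5*1*(-6) = -5*(-6) = 30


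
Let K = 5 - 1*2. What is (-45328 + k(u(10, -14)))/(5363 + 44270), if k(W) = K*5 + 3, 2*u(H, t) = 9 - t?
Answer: -45310/49633 ≈ -0.91290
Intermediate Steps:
u(H, t) = 9/2 - t/2 (u(H, t) = (9 - t)/2 = 9/2 - t/2)
K = 3 (K = 5 - 2 = 3)
k(W) = 18 (k(W) = 3*5 + 3 = 15 + 3 = 18)
(-45328 + k(u(10, -14)))/(5363 + 44270) = (-45328 + 18)/(5363 + 44270) = -45310/49633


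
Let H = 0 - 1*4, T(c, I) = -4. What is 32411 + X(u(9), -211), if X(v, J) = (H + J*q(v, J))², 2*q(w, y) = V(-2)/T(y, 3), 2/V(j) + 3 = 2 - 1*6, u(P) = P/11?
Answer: 25514553/784 ≈ 32544.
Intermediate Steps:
u(P) = P/11 (u(P) = P*(1/11) = P/11)
V(j) = -2/7 (V(j) = 2/(-3 + (2 - 1*6)) = 2/(-3 + (2 - 6)) = 2/(-3 - 4) = 2/(-7) = 2*(-⅐) = -2/7)
q(w, y) = 1/28 (q(w, y) = (-2/7/(-4))/2 = (-2/7*(-¼))/2 = (½)*(1/14) = 1/28)
H = -4 (H = 0 - 4 = -4)
X(v, J) = (-4 + J/28)² (X(v, J) = (-4 + J*(1/28))² = (-4 + J/28)²)
32411 + X(u(9), -211) = 32411 + (-112 - 211)²/784 = 32411 + (1/784)*(-323)² = 32411 + (1/784)*104329 = 32411 + 104329/784 = 25514553/784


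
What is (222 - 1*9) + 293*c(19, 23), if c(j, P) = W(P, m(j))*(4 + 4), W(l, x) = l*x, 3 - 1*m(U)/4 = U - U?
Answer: 647157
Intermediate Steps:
m(U) = 12 (m(U) = 12 - 4*(U - U) = 12 - 4*0 = 12 + 0 = 12)
c(j, P) = 96*P (c(j, P) = (P*12)*(4 + 4) = (12*P)*8 = 96*P)
(222 - 1*9) + 293*c(19, 23) = (222 - 1*9) + 293*(96*23) = (222 - 9) + 293*2208 = 213 + 646944 = 647157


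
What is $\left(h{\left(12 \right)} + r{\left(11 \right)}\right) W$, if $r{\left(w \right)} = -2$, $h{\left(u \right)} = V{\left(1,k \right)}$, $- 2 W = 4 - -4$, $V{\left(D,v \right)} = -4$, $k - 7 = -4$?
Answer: $24$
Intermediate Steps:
$k = 3$ ($k = 7 - 4 = 3$)
$W = -4$ ($W = - \frac{4 - -4}{2} = - \frac{4 + 4}{2} = \left(- \frac{1}{2}\right) 8 = -4$)
$h{\left(u \right)} = -4$
$\left(h{\left(12 \right)} + r{\left(11 \right)}\right) W = \left(-4 - 2\right) \left(-4\right) = \left(-6\right) \left(-4\right) = 24$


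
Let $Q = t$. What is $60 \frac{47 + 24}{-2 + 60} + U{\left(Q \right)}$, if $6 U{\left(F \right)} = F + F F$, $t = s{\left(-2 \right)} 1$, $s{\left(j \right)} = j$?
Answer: $\frac{6419}{87} \approx 73.782$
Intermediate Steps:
$t = -2$ ($t = \left(-2\right) 1 = -2$)
$Q = -2$
$U{\left(F \right)} = \frac{F}{6} + \frac{F^{2}}{6}$ ($U{\left(F \right)} = \frac{F + F F}{6} = \frac{F + F^{2}}{6} = \frac{F}{6} + \frac{F^{2}}{6}$)
$60 \frac{47 + 24}{-2 + 60} + U{\left(Q \right)} = 60 \frac{47 + 24}{-2 + 60} + \frac{1}{6} \left(-2\right) \left(1 - 2\right) = 60 \cdot \frac{71}{58} + \frac{1}{6} \left(-2\right) \left(-1\right) = 60 \cdot 71 \cdot \frac{1}{58} + \frac{1}{3} = 60 \cdot \frac{71}{58} + \frac{1}{3} = \frac{2130}{29} + \frac{1}{3} = \frac{6419}{87}$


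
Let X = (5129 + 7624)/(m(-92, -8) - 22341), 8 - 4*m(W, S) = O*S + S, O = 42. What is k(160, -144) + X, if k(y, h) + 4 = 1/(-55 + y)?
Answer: -1523296/333795 ≈ -4.5636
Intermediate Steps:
k(y, h) = -4 + 1/(-55 + y)
m(W, S) = 2 - 43*S/4 (m(W, S) = 2 - (42*S + S)/4 = 2 - 43*S/4)
X = -12753/22253 (X = (5129 + 7624)/((2 - 43/4*(-8)) - 22341) = 12753/((2 + 86) - 22341) = 12753/(88 - 22341) = 12753/(-22253) = 12753*(-1/22253) = -12753/22253 ≈ -0.57309)
k(160, -144) + X = (221 - 4*160)/(-55 + 160) - 12753/22253 = (221 - 640)/105 - 12753/22253 = (1/105)*(-419) - 12753/22253 = -419/105 - 12753/22253 = -1523296/333795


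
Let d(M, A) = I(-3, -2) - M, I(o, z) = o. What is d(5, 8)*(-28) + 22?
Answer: 246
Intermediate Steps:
d(M, A) = -3 - M
d(5, 8)*(-28) + 22 = (-3 - 1*5)*(-28) + 22 = (-3 - 5)*(-28) + 22 = -8*(-28) + 22 = 224 + 22 = 246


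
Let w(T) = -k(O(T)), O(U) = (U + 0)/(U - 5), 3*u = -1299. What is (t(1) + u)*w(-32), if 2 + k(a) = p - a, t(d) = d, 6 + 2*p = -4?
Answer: -125712/37 ≈ -3397.6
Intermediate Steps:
u = -433 (u = (⅓)*(-1299) = -433)
p = -5 (p = -3 + (½)*(-4) = -3 - 2 = -5)
O(U) = U/(-5 + U)
k(a) = -7 - a (k(a) = -2 + (-5 - a) = -7 - a)
w(T) = 7 + T/(-5 + T) (w(T) = -(-7 - T/(-5 + T)) = 7 + T/(-5 + T))
(t(1) + u)*w(-32) = (1 - 433)*((-35 + 8*(-32))/(-5 - 32)) = -432*(-35 - 256)/(-37) = -(-432)*(-291)/37 = -432*291/37 = -125712/37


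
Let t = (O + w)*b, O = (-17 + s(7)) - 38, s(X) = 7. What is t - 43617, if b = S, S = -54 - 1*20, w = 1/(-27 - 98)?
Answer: -5008051/125 ≈ -40064.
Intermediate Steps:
w = -1/125 (w = 1/(-125) = -1/125 ≈ -0.0080000)
S = -74 (S = -54 - 20 = -74)
b = -74
O = -48 (O = (-17 + 7) - 38 = -10 - 38 = -48)
t = 444074/125 (t = (-48 - 1/125)*(-74) = -6001/125*(-74) = 444074/125 ≈ 3552.6)
t - 43617 = 444074/125 - 43617 = -5008051/125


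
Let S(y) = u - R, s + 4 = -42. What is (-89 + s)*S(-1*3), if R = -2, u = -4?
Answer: 270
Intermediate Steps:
s = -46 (s = -4 - 42 = -46)
S(y) = -2 (S(y) = -4 - 1*(-2) = -4 + 2 = -2)
(-89 + s)*S(-1*3) = (-89 - 46)*(-2) = -135*(-2) = 270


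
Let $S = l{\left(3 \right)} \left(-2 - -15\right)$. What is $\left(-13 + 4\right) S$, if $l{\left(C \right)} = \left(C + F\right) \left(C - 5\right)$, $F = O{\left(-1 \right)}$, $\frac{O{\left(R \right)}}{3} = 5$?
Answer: $4212$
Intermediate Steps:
$O{\left(R \right)} = 15$ ($O{\left(R \right)} = 3 \cdot 5 = 15$)
$F = 15$
$l{\left(C \right)} = \left(-5 + C\right) \left(15 + C\right)$ ($l{\left(C \right)} = \left(C + 15\right) \left(C - 5\right) = \left(15 + C\right) \left(-5 + C\right) = \left(-5 + C\right) \left(15 + C\right)$)
$S = -468$ ($S = \left(-75 + 3^{2} + 10 \cdot 3\right) \left(-2 - -15\right) = \left(-75 + 9 + 30\right) \left(-2 + 15\right) = \left(-36\right) 13 = -468$)
$\left(-13 + 4\right) S = \left(-13 + 4\right) \left(-468\right) = \left(-9\right) \left(-468\right) = 4212$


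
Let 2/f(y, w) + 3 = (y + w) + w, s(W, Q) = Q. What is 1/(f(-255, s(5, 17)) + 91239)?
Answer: 112/10218767 ≈ 1.0960e-5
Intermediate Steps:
f(y, w) = 2/(-3 + y + 2*w) (f(y, w) = 2/(-3 + ((y + w) + w)) = 2/(-3 + ((w + y) + w)) = 2/(-3 + (y + 2*w)) = 2/(-3 + y + 2*w))
1/(f(-255, s(5, 17)) + 91239) = 1/(2/(-3 - 255 + 2*17) + 91239) = 1/(2/(-3 - 255 + 34) + 91239) = 1/(2/(-224) + 91239) = 1/(2*(-1/224) + 91239) = 1/(-1/112 + 91239) = 1/(10218767/112) = 112/10218767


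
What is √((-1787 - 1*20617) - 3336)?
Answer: 6*I*√715 ≈ 160.44*I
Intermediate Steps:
√((-1787 - 1*20617) - 3336) = √((-1787 - 20617) - 3336) = √(-22404 - 3336) = √(-25740) = 6*I*√715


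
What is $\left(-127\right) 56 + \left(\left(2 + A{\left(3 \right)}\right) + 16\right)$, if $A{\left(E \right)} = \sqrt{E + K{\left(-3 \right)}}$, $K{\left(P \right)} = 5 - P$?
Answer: $-7094 + \sqrt{11} \approx -7090.7$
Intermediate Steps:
$A{\left(E \right)} = \sqrt{8 + E}$ ($A{\left(E \right)} = \sqrt{E + \left(5 - -3\right)} = \sqrt{E + \left(5 + 3\right)} = \sqrt{E + 8} = \sqrt{8 + E}$)
$\left(-127\right) 56 + \left(\left(2 + A{\left(3 \right)}\right) + 16\right) = \left(-127\right) 56 + \left(\left(2 + \sqrt{8 + 3}\right) + 16\right) = -7112 + \left(\left(2 + \sqrt{11}\right) + 16\right) = -7112 + \left(18 + \sqrt{11}\right) = -7094 + \sqrt{11}$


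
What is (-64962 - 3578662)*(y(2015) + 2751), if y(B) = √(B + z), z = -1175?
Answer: -10023609624 - 7287248*√210 ≈ -1.0129e+10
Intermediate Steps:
y(B) = √(-1175 + B) (y(B) = √(B - 1175) = √(-1175 + B))
(-64962 - 3578662)*(y(2015) + 2751) = (-64962 - 3578662)*(√(-1175 + 2015) + 2751) = -3643624*(√840 + 2751) = -3643624*(2*√210 + 2751) = -3643624*(2751 + 2*√210) = -10023609624 - 7287248*√210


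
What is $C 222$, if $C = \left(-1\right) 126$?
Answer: $-27972$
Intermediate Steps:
$C = -126$
$C 222 = \left(-126\right) 222 = -27972$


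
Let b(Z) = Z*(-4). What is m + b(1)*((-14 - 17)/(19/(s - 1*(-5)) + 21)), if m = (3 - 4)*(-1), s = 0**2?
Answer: 6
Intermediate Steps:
s = 0
m = 1 (m = -1*(-1) = 1)
b(Z) = -4*Z
m + b(1)*((-14 - 17)/(19/(s - 1*(-5)) + 21)) = 1 + (-4*1)*((-14 - 17)/(19/(0 - 1*(-5)) + 21)) = 1 - (-124)/(19/(0 + 5) + 21) = 1 - (-124)/(19/5 + 21) = 1 - (-124)/124/5 = 1 - (-124)*5/124 = 1 - 4*(-5/4) = 1 + 5 = 6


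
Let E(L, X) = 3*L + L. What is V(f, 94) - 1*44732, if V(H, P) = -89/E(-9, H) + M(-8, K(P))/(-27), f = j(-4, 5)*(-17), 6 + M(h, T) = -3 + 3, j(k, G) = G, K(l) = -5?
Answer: -1610255/36 ≈ -44729.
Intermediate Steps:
E(L, X) = 4*L
M(h, T) = -6 (M(h, T) = -6 + (-3 + 3) = -6 + 0 = -6)
f = -85 (f = 5*(-17) = -85)
V(H, P) = 97/36 (V(H, P) = -89/(4*(-9)) - 6/(-27) = -89/(-36) - 6*(-1/27) = -89*(-1/36) + 2/9 = 89/36 + 2/9 = 97/36)
V(f, 94) - 1*44732 = 97/36 - 1*44732 = 97/36 - 44732 = -1610255/36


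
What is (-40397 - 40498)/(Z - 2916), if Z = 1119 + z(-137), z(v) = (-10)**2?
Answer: 80895/1697 ≈ 47.669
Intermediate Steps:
z(v) = 100
Z = 1219 (Z = 1119 + 100 = 1219)
(-40397 - 40498)/(Z - 2916) = (-40397 - 40498)/(1219 - 2916) = -80895/(-1697) = -80895*(-1/1697) = 80895/1697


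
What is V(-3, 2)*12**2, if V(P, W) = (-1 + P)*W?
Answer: -1152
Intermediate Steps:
V(P, W) = W*(-1 + P)
V(-3, 2)*12**2 = (2*(-1 - 3))*12**2 = (2*(-4))*144 = -8*144 = -1152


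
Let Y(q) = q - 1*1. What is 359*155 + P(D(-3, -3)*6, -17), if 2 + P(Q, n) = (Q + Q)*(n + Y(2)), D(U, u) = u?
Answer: 56219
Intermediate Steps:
Y(q) = -1 + q (Y(q) = q - 1 = -1 + q)
P(Q, n) = -2 + 2*Q*(1 + n) (P(Q, n) = -2 + (Q + Q)*(n + (-1 + 2)) = -2 + (2*Q)*(n + 1) = -2 + (2*Q)*(1 + n) = -2 + 2*Q*(1 + n))
359*155 + P(D(-3, -3)*6, -17) = 359*155 + (-2 + 2*(-3*6) + 2*(-3*6)*(-17)) = 55645 + (-2 + 2*(-18) + 2*(-18)*(-17)) = 55645 + (-2 - 36 + 612) = 55645 + 574 = 56219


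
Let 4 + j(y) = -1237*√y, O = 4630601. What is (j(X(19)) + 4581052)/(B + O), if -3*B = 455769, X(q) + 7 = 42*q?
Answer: 2290524/2239339 - 1237*√791/4478678 ≈ 1.0151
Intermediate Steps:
X(q) = -7 + 42*q
B = -151923 (B = -⅓*455769 = -151923)
j(y) = -4 - 1237*√y
(j(X(19)) + 4581052)/(B + O) = ((-4 - 1237*√(-7 + 42*19)) + 4581052)/(-151923 + 4630601) = ((-4 - 1237*√(-7 + 798)) + 4581052)/4478678 = ((-4 - 1237*√791) + 4581052)*(1/4478678) = (4581048 - 1237*√791)*(1/4478678) = 2290524/2239339 - 1237*√791/4478678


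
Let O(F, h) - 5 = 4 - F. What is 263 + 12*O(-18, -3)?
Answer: 587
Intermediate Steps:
O(F, h) = 9 - F (O(F, h) = 5 + (4 - F) = 9 - F)
263 + 12*O(-18, -3) = 263 + 12*(9 - 1*(-18)) = 263 + 12*(9 + 18) = 263 + 12*27 = 263 + 324 = 587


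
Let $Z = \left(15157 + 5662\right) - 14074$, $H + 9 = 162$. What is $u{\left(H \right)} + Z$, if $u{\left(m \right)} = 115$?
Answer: $6860$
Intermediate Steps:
$H = 153$ ($H = -9 + 162 = 153$)
$Z = 6745$ ($Z = 20819 - 14074 = 6745$)
$u{\left(H \right)} + Z = 115 + 6745 = 6860$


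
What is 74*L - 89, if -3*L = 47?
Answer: -3745/3 ≈ -1248.3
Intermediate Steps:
L = -47/3 (L = -1/3*47 = -47/3 ≈ -15.667)
74*L - 89 = 74*(-47/3) - 89 = -3478/3 - 89 = -3745/3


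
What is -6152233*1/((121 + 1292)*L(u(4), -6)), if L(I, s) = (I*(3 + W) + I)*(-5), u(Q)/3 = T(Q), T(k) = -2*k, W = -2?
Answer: -6152233/339120 ≈ -18.142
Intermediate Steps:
u(Q) = -6*Q (u(Q) = 3*(-2*Q) = -6*Q)
L(I, s) = -10*I (L(I, s) = (I*(3 - 2) + I)*(-5) = (I*1 + I)*(-5) = (I + I)*(-5) = (2*I)*(-5) = -10*I)
-6152233*1/((121 + 1292)*L(u(4), -6)) = -6152233*1/(240*(121 + 1292)) = -6152233/(-10*(-24)*1413) = -6152233/(240*1413) = -6152233/339120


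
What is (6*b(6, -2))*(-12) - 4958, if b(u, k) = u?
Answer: -5390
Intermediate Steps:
(6*b(6, -2))*(-12) - 4958 = (6*6)*(-12) - 4958 = 36*(-12) - 4958 = -432 - 4958 = -5390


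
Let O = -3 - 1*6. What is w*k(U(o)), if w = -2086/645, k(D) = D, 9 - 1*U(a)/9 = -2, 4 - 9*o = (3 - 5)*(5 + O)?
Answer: -68838/215 ≈ -320.18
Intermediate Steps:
O = -9 (O = -3 - 6 = -9)
o = -4/9 (o = 4/9 - (3 - 5)*(5 - 9)/9 = 4/9 - (-2)*(-4)/9 = 4/9 - ⅑*8 = 4/9 - 8/9 = -4/9 ≈ -0.44444)
U(a) = 99 (U(a) = 81 - 9*(-2) = 81 + 18 = 99)
w = -2086/645 (w = -2086*1/645 = -2086/645 ≈ -3.2341)
w*k(U(o)) = -2086/645*99 = -68838/215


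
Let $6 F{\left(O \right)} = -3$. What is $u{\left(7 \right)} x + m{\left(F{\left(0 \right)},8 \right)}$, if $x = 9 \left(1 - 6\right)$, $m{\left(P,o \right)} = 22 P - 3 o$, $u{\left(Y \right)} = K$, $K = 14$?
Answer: $-665$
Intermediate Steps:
$u{\left(Y \right)} = 14$
$F{\left(O \right)} = - \frac{1}{2}$ ($F{\left(O \right)} = \frac{1}{6} \left(-3\right) = - \frac{1}{2}$)
$m{\left(P,o \right)} = - 3 o + 22 P$
$x = -45$ ($x = 9 \left(-5\right) = -45$)
$u{\left(7 \right)} x + m{\left(F{\left(0 \right)},8 \right)} = 14 \left(-45\right) + \left(\left(-3\right) 8 + 22 \left(- \frac{1}{2}\right)\right) = -630 - 35 = -665$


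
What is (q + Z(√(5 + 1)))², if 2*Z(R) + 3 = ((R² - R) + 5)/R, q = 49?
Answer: 53137/24 + 517*√6/6 ≈ 2425.1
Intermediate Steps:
Z(R) = -3/2 + (5 + R² - R)/(2*R) (Z(R) = -3/2 + (((R² - R) + 5)/R)/2 = -3/2 + ((5 + R² - R)/R)/2 = -3/2 + (5 + R² - R)/(2*R))
(q + Z(√(5 + 1)))² = (49 + (5 + √(5 + 1)*(-4 + √(5 + 1)))/(2*(√(5 + 1))))² = (49 + (5 + √6*(-4 + √6))/(2*(√6)))² = (49 + (√6/6)*(5 + √6*(-4 + √6))/2)² = (49 + √6*(5 + √6*(-4 + √6))/12)²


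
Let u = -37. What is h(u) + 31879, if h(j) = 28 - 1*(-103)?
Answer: 32010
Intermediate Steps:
h(j) = 131 (h(j) = 28 + 103 = 131)
h(u) + 31879 = 131 + 31879 = 32010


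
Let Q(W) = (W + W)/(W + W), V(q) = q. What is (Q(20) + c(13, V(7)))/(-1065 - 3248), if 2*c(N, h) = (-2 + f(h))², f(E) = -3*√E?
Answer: -69/8626 - 6*√7/4313 ≈ -0.011680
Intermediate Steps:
Q(W) = 1 (Q(W) = (2*W)/((2*W)) = (2*W)*(1/(2*W)) = 1)
c(N, h) = (-2 - 3*√h)²/2
(Q(20) + c(13, V(7)))/(-1065 - 3248) = (1 + (2 + 3*√7)²/2)/(-1065 - 3248) = (1 + (2 + 3*√7)²/2)/(-4313) = (1 + (2 + 3*√7)²/2)*(-1/4313) = -1/4313 - (2 + 3*√7)²/8626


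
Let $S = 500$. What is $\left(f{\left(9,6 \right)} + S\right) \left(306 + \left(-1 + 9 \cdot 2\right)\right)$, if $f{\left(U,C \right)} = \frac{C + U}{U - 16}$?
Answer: $\frac{1125655}{7} \approx 1.6081 \cdot 10^{5}$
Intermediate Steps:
$f{\left(U,C \right)} = \frac{C + U}{-16 + U}$
$\left(f{\left(9,6 \right)} + S\right) \left(306 + \left(-1 + 9 \cdot 2\right)\right) = \left(\frac{6 + 9}{-16 + 9} + 500\right) \left(306 + \left(-1 + 9 \cdot 2\right)\right) = \left(\frac{1}{-7} \cdot 15 + 500\right) \left(306 + \left(-1 + 18\right)\right) = \left(\left(- \frac{1}{7}\right) 15 + 500\right) \left(306 + 17\right) = \left(- \frac{15}{7} + 500\right) 323 = \frac{3485}{7} \cdot 323 = \frac{1125655}{7}$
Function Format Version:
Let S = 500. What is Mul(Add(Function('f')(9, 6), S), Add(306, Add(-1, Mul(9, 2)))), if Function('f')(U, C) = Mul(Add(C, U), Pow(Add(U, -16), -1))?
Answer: Rational(1125655, 7) ≈ 1.6081e+5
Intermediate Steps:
Function('f')(U, C) = Mul(Pow(Add(-16, U), -1), Add(C, U)) (Function('f')(U, C) = Mul(Add(C, U), Pow(Add(-16, U), -1)) = Mul(Pow(Add(-16, U), -1), Add(C, U)))
Mul(Add(Function('f')(9, 6), S), Add(306, Add(-1, Mul(9, 2)))) = Mul(Add(Mul(Pow(Add(-16, 9), -1), Add(6, 9)), 500), Add(306, Add(-1, Mul(9, 2)))) = Mul(Add(Mul(Pow(-7, -1), 15), 500), Add(306, Add(-1, 18))) = Mul(Add(Mul(Rational(-1, 7), 15), 500), Add(306, 17)) = Mul(Add(Rational(-15, 7), 500), 323) = Mul(Rational(3485, 7), 323) = Rational(1125655, 7)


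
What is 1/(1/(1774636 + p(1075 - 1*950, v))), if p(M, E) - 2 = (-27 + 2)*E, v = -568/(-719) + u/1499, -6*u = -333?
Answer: 3825297669731/2155562 ≈ 1.7746e+6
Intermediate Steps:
u = 111/2 (u = -⅙*(-333) = 111/2 ≈ 55.500)
v = 1782673/2155562 (v = -568/(-719) + (111/2)/1499 = -568*(-1/719) + (111/2)*(1/1499) = 568/719 + 111/2998 = 1782673/2155562 ≈ 0.82701)
p(M, E) = 2 - 25*E (p(M, E) = 2 + (-27 + 2)*E = 2 - 25*E)
1/(1/(1774636 + p(1075 - 1*950, v))) = 1/(1/(1774636 + (2 - 25*1782673/2155562))) = 1/(1/(1774636 + (2 - 44566825/2155562))) = 1/(1/(1774636 - 40255701/2155562)) = 1/(1/(3825297669731/2155562)) = 1/(2155562/3825297669731) = 3825297669731/2155562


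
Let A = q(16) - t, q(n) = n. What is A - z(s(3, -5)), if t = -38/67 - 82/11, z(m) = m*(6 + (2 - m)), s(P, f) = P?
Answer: 6649/737 ≈ 9.0217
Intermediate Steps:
z(m) = m*(8 - m)
t = -5912/737 (t = -38*1/67 - 82*1/11 = -38/67 - 82/11 = -5912/737 ≈ -8.0217)
A = 17704/737 (A = 16 - 1*(-5912/737) = 16 + 5912/737 = 17704/737 ≈ 24.022)
A - z(s(3, -5)) = 17704/737 - 3*(8 - 1*3) = 17704/737 - 3*(8 - 3) = 17704/737 - 3*5 = 17704/737 - 1*15 = 17704/737 - 15 = 6649/737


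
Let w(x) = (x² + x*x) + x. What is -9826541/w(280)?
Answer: -9826541/157080 ≈ -62.558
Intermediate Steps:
w(x) = x + 2*x² (w(x) = (x² + x²) + x = 2*x² + x = x + 2*x²)
-9826541/w(280) = -9826541*1/(280*(1 + 2*280)) = -9826541*1/(280*(1 + 560)) = -9826541/(280*561) = -9826541/157080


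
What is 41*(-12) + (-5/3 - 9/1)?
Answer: -1508/3 ≈ -502.67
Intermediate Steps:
41*(-12) + (-5/3 - 9/1) = -492 + (-5*⅓ - 9*1) = -492 + (-5/3 - 9) = -492 - 32/3 = -1508/3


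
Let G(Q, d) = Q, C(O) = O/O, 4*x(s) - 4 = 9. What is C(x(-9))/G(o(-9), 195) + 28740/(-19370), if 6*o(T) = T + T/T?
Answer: -17307/7748 ≈ -2.2337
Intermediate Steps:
o(T) = 1/6 + T/6 (o(T) = (T + T/T)/6 = (T + 1)/6 = (1 + T)/6 = 1/6 + T/6)
x(s) = 13/4 (x(s) = 1 + (1/4)*9 = 1 + 9/4 = 13/4)
C(O) = 1
C(x(-9))/G(o(-9), 195) + 28740/(-19370) = 1/(1/6 + (1/6)*(-9)) + 28740/(-19370) = 1/(1/6 - 3/2) + 28740*(-1/19370) = 1/(-4/3) - 2874/1937 = 1*(-3/4) - 2874/1937 = -3/4 - 2874/1937 = -17307/7748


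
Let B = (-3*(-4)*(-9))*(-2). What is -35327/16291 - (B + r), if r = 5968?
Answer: -100778871/16291 ≈ -6186.2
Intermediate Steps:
B = 216 (B = (12*(-9))*(-2) = -108*(-2) = 216)
-35327/16291 - (B + r) = -35327/16291 - (216 + 5968) = -35327*1/16291 - 1*6184 = -35327/16291 - 6184 = -100778871/16291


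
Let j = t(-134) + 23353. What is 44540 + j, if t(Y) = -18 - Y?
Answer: 68009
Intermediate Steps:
j = 23469 (j = (-18 - 1*(-134)) + 23353 = (-18 + 134) + 23353 = 116 + 23353 = 23469)
44540 + j = 44540 + 23469 = 68009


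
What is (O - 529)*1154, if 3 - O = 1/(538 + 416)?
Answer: -289541485/477 ≈ -6.0701e+5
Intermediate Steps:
O = 2861/954 (O = 3 - 1/(538 + 416) = 3 - 1/954 = 2861/954 ≈ 2.9990)
(O - 529)*1154 = (2861/954 - 529)*1154 = -501805/954*1154 = -289541485/477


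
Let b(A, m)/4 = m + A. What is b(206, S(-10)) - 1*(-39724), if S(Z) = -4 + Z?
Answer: 40492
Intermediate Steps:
b(A, m) = 4*A + 4*m (b(A, m) = 4*(m + A) = 4*(A + m) = 4*A + 4*m)
b(206, S(-10)) - 1*(-39724) = (4*206 + 4*(-4 - 10)) - 1*(-39724) = (824 + 4*(-14)) + 39724 = (824 - 56) + 39724 = 768 + 39724 = 40492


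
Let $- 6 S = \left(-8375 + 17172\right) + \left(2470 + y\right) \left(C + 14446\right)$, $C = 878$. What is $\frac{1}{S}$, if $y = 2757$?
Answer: $- \frac{6}{80107345} \approx -7.49 \cdot 10^{-8}$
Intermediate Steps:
$S = - \frac{80107345}{6}$ ($S = - \frac{\left(-8375 + 17172\right) + \left(2470 + 2757\right) \left(878 + 14446\right)}{6} = - \frac{8797 + 5227 \cdot 15324}{6} = - \frac{8797 + 80098548}{6} = \left(- \frac{1}{6}\right) 80107345 = - \frac{80107345}{6} \approx -1.3351 \cdot 10^{7}$)
$\frac{1}{S} = \frac{1}{- \frac{80107345}{6}} = - \frac{6}{80107345}$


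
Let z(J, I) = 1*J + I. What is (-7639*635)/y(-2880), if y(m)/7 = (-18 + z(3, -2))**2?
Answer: -4850765/2023 ≈ -2397.8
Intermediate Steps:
z(J, I) = I + J (z(J, I) = J + I = I + J)
y(m) = 2023 (y(m) = 7*(-18 + (-2 + 3))**2 = 7*(-18 + 1)**2 = 7*(-17)**2 = 7*289 = 2023)
(-7639*635)/y(-2880) = -7639*635/2023 = -4850765*1/2023 = -4850765/2023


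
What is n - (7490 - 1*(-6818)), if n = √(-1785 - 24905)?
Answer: -14308 + I*√26690 ≈ -14308.0 + 163.37*I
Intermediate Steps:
n = I*√26690 (n = √(-26690) = I*√26690 ≈ 163.37*I)
n - (7490 - 1*(-6818)) = I*√26690 - (7490 - 1*(-6818)) = I*√26690 - (7490 + 6818) = I*√26690 - 1*14308 = I*√26690 - 14308 = -14308 + I*√26690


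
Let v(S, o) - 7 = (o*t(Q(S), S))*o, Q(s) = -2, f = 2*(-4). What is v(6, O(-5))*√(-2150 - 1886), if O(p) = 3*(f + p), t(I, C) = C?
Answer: 18266*I*√1009 ≈ 5.8022e+5*I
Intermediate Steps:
f = -8
O(p) = -24 + 3*p (O(p) = 3*(-8 + p) = -24 + 3*p)
v(S, o) = 7 + S*o² (v(S, o) = 7 + (o*S)*o = 7 + (S*o)*o = 7 + S*o²)
v(6, O(-5))*√(-2150 - 1886) = (7 + 6*(-24 + 3*(-5))²)*√(-2150 - 1886) = (7 + 6*(-24 - 15)²)*√(-4036) = (7 + 6*(-39)²)*(2*I*√1009) = (7 + 6*1521)*(2*I*√1009) = (7 + 9126)*(2*I*√1009) = 9133*(2*I*√1009) = 18266*I*√1009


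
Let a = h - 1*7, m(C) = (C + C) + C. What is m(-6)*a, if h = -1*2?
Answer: 162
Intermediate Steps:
m(C) = 3*C (m(C) = 2*C + C = 3*C)
h = -2
a = -9 (a = -2 - 1*7 = -2 - 7 = -9)
m(-6)*a = (3*(-6))*(-9) = -18*(-9) = 162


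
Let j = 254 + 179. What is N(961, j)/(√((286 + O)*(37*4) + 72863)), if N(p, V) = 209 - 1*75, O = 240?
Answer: 134*√150711/150711 ≈ 0.34517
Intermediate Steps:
j = 433
N(p, V) = 134 (N(p, V) = 209 - 75 = 134)
N(961, j)/(√((286 + O)*(37*4) + 72863)) = 134/(√((286 + 240)*(37*4) + 72863)) = 134/(√(526*148 + 72863)) = 134/(√(77848 + 72863)) = 134/(√150711) = 134*(√150711/150711) = 134*√150711/150711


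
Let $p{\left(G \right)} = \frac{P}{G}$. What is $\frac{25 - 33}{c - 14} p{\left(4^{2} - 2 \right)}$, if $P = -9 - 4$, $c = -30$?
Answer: $- \frac{13}{77} \approx -0.16883$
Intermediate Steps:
$P = -13$ ($P = -9 - 4 = -13$)
$p{\left(G \right)} = - \frac{13}{G}$
$\frac{25 - 33}{c - 14} p{\left(4^{2} - 2 \right)} = \frac{25 - 33}{-30 - 14} \left(- \frac{13}{4^{2} - 2}\right) = - \frac{8}{-44} \left(- \frac{13}{16 - 2}\right) = \left(-8\right) \left(- \frac{1}{44}\right) \left(- \frac{13}{14}\right) = \frac{2 \left(\left(-13\right) \frac{1}{14}\right)}{11} = \frac{2}{11} \left(- \frac{13}{14}\right) = - \frac{13}{77}$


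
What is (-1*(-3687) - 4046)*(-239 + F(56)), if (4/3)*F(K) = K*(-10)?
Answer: 236581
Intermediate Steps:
F(K) = -15*K/2 (F(K) = 3*(K*(-10))/4 = 3*(-10*K)/4 = -15*K/2)
(-1*(-3687) - 4046)*(-239 + F(56)) = (-1*(-3687) - 4046)*(-239 - 15/2*56) = (3687 - 4046)*(-239 - 420) = -359*(-659) = 236581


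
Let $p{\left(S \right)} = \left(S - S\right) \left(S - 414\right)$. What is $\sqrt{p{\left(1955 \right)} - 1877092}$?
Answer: $14 i \sqrt{9577} \approx 1370.1 i$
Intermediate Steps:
$p{\left(S \right)} = 0$ ($p{\left(S \right)} = 0 \left(-414 + S\right) = 0$)
$\sqrt{p{\left(1955 \right)} - 1877092} = \sqrt{0 - 1877092} = \sqrt{-1877092} = 14 i \sqrt{9577}$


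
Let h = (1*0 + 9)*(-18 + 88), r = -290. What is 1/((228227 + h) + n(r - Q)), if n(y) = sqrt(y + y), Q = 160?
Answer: 228857/52375527349 - 30*I/52375527349 ≈ 4.3695e-6 - 5.7279e-10*I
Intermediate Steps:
h = 630 (h = (0 + 9)*70 = 9*70 = 630)
n(y) = sqrt(2)*sqrt(y) (n(y) = sqrt(2*y) = sqrt(2)*sqrt(y))
1/((228227 + h) + n(r - Q)) = 1/((228227 + 630) + sqrt(2)*sqrt(-290 - 1*160)) = 1/(228857 + sqrt(2)*sqrt(-290 - 160)) = 1/(228857 + sqrt(2)*sqrt(-450)) = 1/(228857 + sqrt(2)*(15*I*sqrt(2))) = 1/(228857 + 30*I) = (228857 - 30*I)/52375527349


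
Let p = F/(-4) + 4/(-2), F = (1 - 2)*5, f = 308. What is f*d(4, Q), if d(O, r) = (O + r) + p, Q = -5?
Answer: -539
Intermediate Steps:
F = -5 (F = -1*5 = -5)
p = -¾ (p = -5/(-4) + 4/(-2) = -5*(-¼) + 4*(-½) = 5/4 - 2 = -¾ ≈ -0.75000)
d(O, r) = -¾ + O + r (d(O, r) = (O + r) - ¾ = -¾ + O + r)
f*d(4, Q) = 308*(-¾ + 4 - 5) = 308*(-7/4) = -539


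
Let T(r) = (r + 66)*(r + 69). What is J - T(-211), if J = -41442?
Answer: -62032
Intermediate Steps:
T(r) = (66 + r)*(69 + r)
J - T(-211) = -41442 - (4554 + (-211)² + 135*(-211)) = -41442 - (4554 + 44521 - 28485) = -41442 - 1*20590 = -41442 - 20590 = -62032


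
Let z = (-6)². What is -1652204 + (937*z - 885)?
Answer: -1619357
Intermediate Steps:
z = 36
-1652204 + (937*z - 885) = -1652204 + (937*36 - 885) = -1652204 + (33732 - 885) = -1652204 + 32847 = -1619357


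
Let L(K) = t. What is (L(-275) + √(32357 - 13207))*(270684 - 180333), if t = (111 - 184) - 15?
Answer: -7950888 + 451755*√766 ≈ 4.5522e+6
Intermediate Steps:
t = -88 (t = -73 - 15 = -88)
L(K) = -88
(L(-275) + √(32357 - 13207))*(270684 - 180333) = (-88 + √(32357 - 13207))*(270684 - 180333) = (-88 + √19150)*90351 = (-88 + 5*√766)*90351 = -7950888 + 451755*√766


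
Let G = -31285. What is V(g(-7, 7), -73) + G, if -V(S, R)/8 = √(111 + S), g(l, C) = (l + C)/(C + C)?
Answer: -31285 - 8*√111 ≈ -31369.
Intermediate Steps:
g(l, C) = (C + l)/(2*C) (g(l, C) = (C + l)/((2*C)) = (C + l)*(1/(2*C)) = (C + l)/(2*C))
V(S, R) = -8*√(111 + S)
V(g(-7, 7), -73) + G = -8*√(111 + (½)*(7 - 7)/7) - 31285 = -8*√(111 + (½)*(⅐)*0) - 31285 = -8*√(111 + 0) - 31285 = -8*√111 - 31285 = -31285 - 8*√111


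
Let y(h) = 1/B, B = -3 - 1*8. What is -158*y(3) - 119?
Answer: -1151/11 ≈ -104.64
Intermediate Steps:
B = -11 (B = -3 - 8 = -11)
y(h) = -1/11 (y(h) = 1/(-11) = -1/11)
-158*y(3) - 119 = -158*(-1/11) - 119 = 158/11 - 119 = -1151/11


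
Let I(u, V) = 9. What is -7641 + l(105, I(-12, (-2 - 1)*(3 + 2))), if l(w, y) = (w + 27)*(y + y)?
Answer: -5265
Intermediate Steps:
l(w, y) = 2*y*(27 + w) (l(w, y) = (27 + w)*(2*y) = 2*y*(27 + w))
-7641 + l(105, I(-12, (-2 - 1)*(3 + 2))) = -7641 + 2*9*(27 + 105) = -7641 + 2*9*132 = -7641 + 2376 = -5265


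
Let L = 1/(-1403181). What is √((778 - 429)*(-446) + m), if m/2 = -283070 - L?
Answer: 2*I*√39476456068260302/467727 ≈ 849.58*I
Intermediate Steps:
L = -1/1403181 ≈ -7.1267e-7
m = -794396891338/1403181 (m = 2*(-283070 - 1*(-1/1403181)) = 2*(-283070 + 1/1403181) = 2*(-397198445669/1403181) = -794396891338/1403181 ≈ -5.6614e+5)
√((778 - 429)*(-446) + m) = √((778 - 429)*(-446) - 794396891338/1403181) = √(349*(-446) - 794396891338/1403181) = √(-155654 - 794396891338/1403181) = √(-1012807626712/1403181) = 2*I*√39476456068260302/467727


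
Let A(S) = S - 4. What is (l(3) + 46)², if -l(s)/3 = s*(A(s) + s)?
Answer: 784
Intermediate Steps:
A(S) = -4 + S
l(s) = -3*s*(-4 + 2*s) (l(s) = -3*s*((-4 + s) + s) = -3*s*(-4 + 2*s))
(l(3) + 46)² = (6*3*(2 - 1*3) + 46)² = (6*3*(2 - 3) + 46)² = (6*3*(-1) + 46)² = (-18 + 46)² = 28² = 784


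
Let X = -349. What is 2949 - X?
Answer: 3298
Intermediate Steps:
2949 - X = 2949 - 1*(-349) = 2949 + 349 = 3298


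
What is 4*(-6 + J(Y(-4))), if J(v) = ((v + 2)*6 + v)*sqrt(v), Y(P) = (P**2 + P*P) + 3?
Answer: -24 + 1028*sqrt(35) ≈ 6057.7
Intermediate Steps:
Y(P) = 3 + 2*P**2 (Y(P) = (P**2 + P**2) + 3 = 2*P**2 + 3 = 3 + 2*P**2)
J(v) = sqrt(v)*(12 + 7*v) (J(v) = ((2 + v)*6 + v)*sqrt(v) = ((12 + 6*v) + v)*sqrt(v) = (12 + 7*v)*sqrt(v) = sqrt(v)*(12 + 7*v))
4*(-6 + J(Y(-4))) = 4*(-6 + sqrt(3 + 2*(-4)**2)*(12 + 7*(3 + 2*(-4)**2))) = 4*(-6 + sqrt(3 + 2*16)*(12 + 7*(3 + 2*16))) = 4*(-6 + sqrt(3 + 32)*(12 + 7*(3 + 32))) = 4*(-6 + sqrt(35)*(12 + 7*35)) = 4*(-6 + sqrt(35)*(12 + 245)) = 4*(-6 + sqrt(35)*257) = 4*(-6 + 257*sqrt(35)) = -24 + 1028*sqrt(35)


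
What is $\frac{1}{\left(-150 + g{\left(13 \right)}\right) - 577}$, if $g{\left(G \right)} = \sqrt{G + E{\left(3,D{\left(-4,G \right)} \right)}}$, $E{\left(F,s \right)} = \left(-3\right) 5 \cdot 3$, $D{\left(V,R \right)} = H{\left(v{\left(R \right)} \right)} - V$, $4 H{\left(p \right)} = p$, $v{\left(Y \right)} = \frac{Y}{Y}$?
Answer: $- \frac{727}{528561} - \frac{4 i \sqrt{2}}{528561} \approx -0.0013754 - 1.0702 \cdot 10^{-5} i$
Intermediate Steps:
$v{\left(Y \right)} = 1$
$H{\left(p \right)} = \frac{p}{4}$
$D{\left(V,R \right)} = \frac{1}{4} - V$ ($D{\left(V,R \right)} = \frac{1}{4} \cdot 1 - V = \frac{1}{4} - V$)
$E{\left(F,s \right)} = -45$ ($E{\left(F,s \right)} = \left(-15\right) 3 = -45$)
$g{\left(G \right)} = \sqrt{-45 + G}$ ($g{\left(G \right)} = \sqrt{G - 45} = \sqrt{-45 + G}$)
$\frac{1}{\left(-150 + g{\left(13 \right)}\right) - 577} = \frac{1}{\left(-150 + \sqrt{-45 + 13}\right) - 577} = \frac{1}{\left(-150 + \sqrt{-32}\right) - 577} = \frac{1}{\left(-150 + 4 i \sqrt{2}\right) - 577} = \frac{1}{-727 + 4 i \sqrt{2}}$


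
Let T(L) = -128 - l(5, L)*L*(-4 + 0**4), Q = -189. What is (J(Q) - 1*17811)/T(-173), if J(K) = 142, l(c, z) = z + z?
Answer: -17669/239304 ≈ -0.073835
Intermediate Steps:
l(c, z) = 2*z
T(L) = -128 + 8*L**2 (T(L) = -128 - (2*L)*L*(-4 + 0**4) = -128 - 2*L**2*(-4 + 0) = -128 - 2*L**2*(-4) = -128 - (-8)*L**2 = -128 + 8*L**2)
(J(Q) - 1*17811)/T(-173) = (142 - 1*17811)/(-128 + 8*(-173)**2) = (142 - 17811)/(-128 + 8*29929) = -17669/(-128 + 239432) = -17669/239304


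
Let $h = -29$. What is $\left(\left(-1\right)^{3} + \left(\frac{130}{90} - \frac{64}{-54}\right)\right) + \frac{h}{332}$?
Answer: $\frac{13825}{8964} \approx 1.5423$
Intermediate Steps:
$\left(\left(-1\right)^{3} + \left(\frac{130}{90} - \frac{64}{-54}\right)\right) + \frac{h}{332} = \left(\left(-1\right)^{3} + \left(\frac{130}{90} - \frac{64}{-54}\right)\right) - \frac{29}{332} = \left(-1 + \left(130 \cdot \frac{1}{90} - - \frac{32}{27}\right)\right) - \frac{29}{332} = \left(-1 + \left(\frac{13}{9} + \frac{32}{27}\right)\right) - \frac{29}{332} = \left(-1 + \frac{71}{27}\right) - \frac{29}{332} = \frac{44}{27} - \frac{29}{332} = \frac{13825}{8964}$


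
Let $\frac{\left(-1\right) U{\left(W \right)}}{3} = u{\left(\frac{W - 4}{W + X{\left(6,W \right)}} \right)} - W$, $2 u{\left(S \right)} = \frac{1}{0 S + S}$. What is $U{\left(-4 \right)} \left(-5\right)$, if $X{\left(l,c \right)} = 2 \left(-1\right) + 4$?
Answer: $\frac{495}{8} \approx 61.875$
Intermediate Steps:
$X{\left(l,c \right)} = 2$ ($X{\left(l,c \right)} = -2 + 4 = 2$)
$u{\left(S \right)} = \frac{1}{2 S}$ ($u{\left(S \right)} = \frac{1}{2 \left(0 S + S\right)} = \frac{1}{2 \left(0 + S\right)} = \frac{1}{2 S}$)
$U{\left(W \right)} = 3 W - \frac{3 \left(2 + W\right)}{2 \left(-4 + W\right)}$ ($U{\left(W \right)} = - 3 \left(\frac{1}{2 \frac{W - 4}{W + 2}} - W\right) = - 3 \left(\frac{1}{2 \frac{-4 + W}{2 + W}} - W\right) = - 3 \left(\frac{\frac{1}{-4 + W} \left(2 + W\right)}{2} - W\right) = - 3 \left(\frac{2 + W}{2 \left(-4 + W\right)} - W\right) = - 3 \left(- W + \frac{2 + W}{2 \left(-4 + W\right)}\right) = 3 W - \frac{3 \left(2 + W\right)}{2 \left(-4 + W\right)}$)
$U{\left(-4 \right)} \left(-5\right) = \frac{3 \left(-2 - -36 + 2 \left(-4\right)^{2}\right)}{2 \left(-4 - 4\right)} \left(-5\right) = \frac{3 \left(-2 + 36 + 2 \cdot 16\right)}{2 \left(-8\right)} \left(-5\right) = \frac{3}{2} \left(- \frac{1}{8}\right) \left(-2 + 36 + 32\right) \left(-5\right) = \frac{3}{2} \left(- \frac{1}{8}\right) 66 \left(-5\right) = \left(- \frac{99}{8}\right) \left(-5\right) = \frac{495}{8}$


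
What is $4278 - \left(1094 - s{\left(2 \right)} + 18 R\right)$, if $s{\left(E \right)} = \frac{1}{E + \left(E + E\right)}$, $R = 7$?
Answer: $\frac{18349}{6} \approx 3058.2$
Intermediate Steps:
$s{\left(E \right)} = \frac{1}{3 E}$ ($s{\left(E \right)} = \frac{1}{E + 2 E} = \frac{1}{3 E}$)
$4278 - \left(1094 - s{\left(2 \right)} + 18 R\right) = 4278 + \left(\left(-1094 - 126\right) + \frac{1}{3 \cdot 2}\right) = 4278 + \left(\left(-1094 - 126\right) + \frac{1}{3} \cdot \frac{1}{2}\right) = 4278 + \left(-1220 + \frac{1}{6}\right) = 4278 - \frac{7319}{6} = \frac{18349}{6}$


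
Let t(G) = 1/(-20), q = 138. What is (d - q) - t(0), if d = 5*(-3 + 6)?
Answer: -2459/20 ≈ -122.95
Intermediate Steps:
t(G) = -1/20
d = 15 (d = 5*3 = 15)
(d - q) - t(0) = (15 - 1*138) - 1*(-1/20) = (15 - 138) + 1/20 = -123 + 1/20 = -2459/20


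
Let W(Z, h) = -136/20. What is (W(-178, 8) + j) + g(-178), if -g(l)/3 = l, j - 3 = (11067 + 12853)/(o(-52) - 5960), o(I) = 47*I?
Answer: 5539851/10505 ≈ 527.35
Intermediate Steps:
W(Z, h) = -34/5 (W(Z, h) = -136*1/20 = -34/5)
j = 323/2101 (j = 3 + (11067 + 12853)/(47*(-52) - 5960) = 3 + 23920/(-2444 - 5960) = 3 + 23920/(-8404) = 3 + 23920*(-1/8404) = 3 - 5980/2101 = 323/2101 ≈ 0.15374)
g(l) = -3*l
(W(-178, 8) + j) + g(-178) = (-34/5 + 323/2101) - 3*(-178) = -69819/10505 + 534 = 5539851/10505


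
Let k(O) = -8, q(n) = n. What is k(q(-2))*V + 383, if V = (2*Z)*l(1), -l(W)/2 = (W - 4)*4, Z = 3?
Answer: -769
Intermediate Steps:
l(W) = 32 - 8*W (l(W) = -2*(W - 4)*4 = -2*(-4 + W)*4 = -2*(-16 + 4*W) = 32 - 8*W)
V = 144 (V = (2*3)*(32 - 8*1) = 6*(32 - 8) = 6*24 = 144)
k(q(-2))*V + 383 = -8*144 + 383 = -1152 + 383 = -769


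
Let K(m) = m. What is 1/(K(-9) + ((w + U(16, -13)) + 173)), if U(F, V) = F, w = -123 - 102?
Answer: -1/45 ≈ -0.022222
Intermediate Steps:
w = -225
1/(K(-9) + ((w + U(16, -13)) + 173)) = 1/(-9 + ((-225 + 16) + 173)) = 1/(-9 + (-209 + 173)) = 1/(-9 - 36) = 1/(-45) = -1/45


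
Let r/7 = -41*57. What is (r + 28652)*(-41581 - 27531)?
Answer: -849593816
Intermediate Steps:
r = -16359 (r = 7*(-41*57) = 7*(-2337) = -16359)
(r + 28652)*(-41581 - 27531) = (-16359 + 28652)*(-41581 - 27531) = 12293*(-69112) = -849593816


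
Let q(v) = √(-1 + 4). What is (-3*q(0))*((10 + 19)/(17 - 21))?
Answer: 87*√3/4 ≈ 37.672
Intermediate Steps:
q(v) = √3
(-3*q(0))*((10 + 19)/(17 - 21)) = (-3*√3)*((10 + 19)/(17 - 21)) = (-3*√3)*(29/(-4)) = (-3*√3)*(29*(-¼)) = -3*√3*(-29/4) = 87*√3/4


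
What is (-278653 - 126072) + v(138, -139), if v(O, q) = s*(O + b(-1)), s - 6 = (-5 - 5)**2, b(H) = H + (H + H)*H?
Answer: -389991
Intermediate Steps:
b(H) = H + 2*H**2 (b(H) = H + (2*H)*H = H + 2*H**2)
s = 106 (s = 6 + (-5 - 5)**2 = 6 + (-10)**2 = 6 + 100 = 106)
v(O, q) = 106 + 106*O (v(O, q) = 106*(O - (1 + 2*(-1))) = 106*(O - (1 - 2)) = 106*(O - 1*(-1)) = 106*(O + 1) = 106*(1 + O) = 106 + 106*O)
(-278653 - 126072) + v(138, -139) = (-278653 - 126072) + (106 + 106*138) = -404725 + (106 + 14628) = -404725 + 14734 = -389991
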